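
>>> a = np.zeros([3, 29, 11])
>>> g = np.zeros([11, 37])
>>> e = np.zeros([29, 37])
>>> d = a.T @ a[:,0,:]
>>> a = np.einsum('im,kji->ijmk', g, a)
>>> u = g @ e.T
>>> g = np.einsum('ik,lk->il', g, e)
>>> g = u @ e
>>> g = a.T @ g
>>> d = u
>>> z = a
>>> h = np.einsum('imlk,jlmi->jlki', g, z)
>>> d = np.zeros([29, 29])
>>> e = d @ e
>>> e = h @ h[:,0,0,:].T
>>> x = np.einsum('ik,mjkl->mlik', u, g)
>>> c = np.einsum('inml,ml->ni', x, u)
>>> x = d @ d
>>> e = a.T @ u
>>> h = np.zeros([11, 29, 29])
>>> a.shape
(11, 29, 37, 3)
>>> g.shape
(3, 37, 29, 37)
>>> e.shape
(3, 37, 29, 29)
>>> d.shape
(29, 29)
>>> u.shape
(11, 29)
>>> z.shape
(11, 29, 37, 3)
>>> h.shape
(11, 29, 29)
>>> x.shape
(29, 29)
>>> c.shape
(37, 3)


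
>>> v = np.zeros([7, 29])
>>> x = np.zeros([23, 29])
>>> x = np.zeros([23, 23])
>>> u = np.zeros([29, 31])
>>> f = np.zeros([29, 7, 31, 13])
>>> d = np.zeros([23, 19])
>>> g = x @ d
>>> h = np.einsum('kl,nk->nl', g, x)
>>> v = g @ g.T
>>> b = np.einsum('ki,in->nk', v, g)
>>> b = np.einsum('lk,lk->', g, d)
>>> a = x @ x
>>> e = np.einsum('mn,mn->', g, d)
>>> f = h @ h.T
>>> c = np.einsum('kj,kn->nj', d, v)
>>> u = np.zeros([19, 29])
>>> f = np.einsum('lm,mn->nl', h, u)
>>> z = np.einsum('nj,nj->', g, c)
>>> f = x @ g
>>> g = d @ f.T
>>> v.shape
(23, 23)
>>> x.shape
(23, 23)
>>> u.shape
(19, 29)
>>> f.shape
(23, 19)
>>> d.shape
(23, 19)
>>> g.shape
(23, 23)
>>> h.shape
(23, 19)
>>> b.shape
()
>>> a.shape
(23, 23)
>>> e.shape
()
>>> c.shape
(23, 19)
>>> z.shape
()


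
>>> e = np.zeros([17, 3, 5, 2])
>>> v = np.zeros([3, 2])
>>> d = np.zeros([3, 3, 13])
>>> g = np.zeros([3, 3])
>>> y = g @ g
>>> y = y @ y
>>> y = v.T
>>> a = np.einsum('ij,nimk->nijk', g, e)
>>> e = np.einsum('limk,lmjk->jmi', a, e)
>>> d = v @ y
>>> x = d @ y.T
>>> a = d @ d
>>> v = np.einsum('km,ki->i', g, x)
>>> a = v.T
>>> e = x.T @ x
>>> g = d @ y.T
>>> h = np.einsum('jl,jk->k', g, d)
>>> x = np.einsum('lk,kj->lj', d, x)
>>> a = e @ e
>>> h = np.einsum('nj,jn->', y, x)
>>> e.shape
(2, 2)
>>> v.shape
(2,)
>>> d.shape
(3, 3)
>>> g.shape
(3, 2)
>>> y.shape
(2, 3)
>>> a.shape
(2, 2)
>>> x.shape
(3, 2)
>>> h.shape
()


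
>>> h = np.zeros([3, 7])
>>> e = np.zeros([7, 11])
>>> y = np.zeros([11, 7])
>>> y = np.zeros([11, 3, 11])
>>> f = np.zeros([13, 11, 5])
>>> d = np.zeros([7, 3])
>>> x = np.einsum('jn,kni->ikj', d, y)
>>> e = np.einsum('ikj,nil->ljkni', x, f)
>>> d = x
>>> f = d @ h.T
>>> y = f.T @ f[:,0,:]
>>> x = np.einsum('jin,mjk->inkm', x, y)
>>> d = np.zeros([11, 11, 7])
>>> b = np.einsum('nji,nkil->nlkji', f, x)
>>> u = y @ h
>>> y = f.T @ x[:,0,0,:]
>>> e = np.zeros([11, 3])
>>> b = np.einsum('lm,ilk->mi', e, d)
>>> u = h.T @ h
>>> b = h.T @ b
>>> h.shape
(3, 7)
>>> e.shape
(11, 3)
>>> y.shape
(3, 11, 3)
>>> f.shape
(11, 11, 3)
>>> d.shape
(11, 11, 7)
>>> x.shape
(11, 7, 3, 3)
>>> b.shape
(7, 11)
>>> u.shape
(7, 7)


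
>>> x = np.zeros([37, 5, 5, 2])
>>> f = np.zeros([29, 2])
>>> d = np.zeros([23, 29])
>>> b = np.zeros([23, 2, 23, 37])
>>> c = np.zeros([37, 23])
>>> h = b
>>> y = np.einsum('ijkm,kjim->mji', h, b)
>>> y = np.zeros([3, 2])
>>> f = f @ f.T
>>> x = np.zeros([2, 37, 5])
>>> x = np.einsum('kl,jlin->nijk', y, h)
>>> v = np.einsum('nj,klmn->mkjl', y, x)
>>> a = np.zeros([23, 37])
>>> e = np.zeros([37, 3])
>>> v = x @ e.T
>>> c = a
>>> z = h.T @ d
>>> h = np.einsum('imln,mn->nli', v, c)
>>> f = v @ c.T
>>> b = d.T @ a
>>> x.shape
(37, 23, 23, 3)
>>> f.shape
(37, 23, 23, 23)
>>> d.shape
(23, 29)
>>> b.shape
(29, 37)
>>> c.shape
(23, 37)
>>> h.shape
(37, 23, 37)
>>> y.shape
(3, 2)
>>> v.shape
(37, 23, 23, 37)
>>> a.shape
(23, 37)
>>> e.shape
(37, 3)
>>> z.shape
(37, 23, 2, 29)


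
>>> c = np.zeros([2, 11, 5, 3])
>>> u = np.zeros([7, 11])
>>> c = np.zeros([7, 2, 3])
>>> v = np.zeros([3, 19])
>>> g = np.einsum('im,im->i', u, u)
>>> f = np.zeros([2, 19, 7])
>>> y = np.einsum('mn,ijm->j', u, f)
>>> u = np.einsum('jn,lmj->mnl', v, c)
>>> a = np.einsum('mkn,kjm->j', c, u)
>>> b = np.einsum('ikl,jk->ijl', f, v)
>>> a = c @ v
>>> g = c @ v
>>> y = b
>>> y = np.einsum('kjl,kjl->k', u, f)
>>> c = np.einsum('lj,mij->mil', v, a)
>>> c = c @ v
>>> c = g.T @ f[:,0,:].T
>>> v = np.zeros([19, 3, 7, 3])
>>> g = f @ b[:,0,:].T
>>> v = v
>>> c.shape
(19, 2, 2)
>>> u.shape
(2, 19, 7)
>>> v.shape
(19, 3, 7, 3)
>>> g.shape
(2, 19, 2)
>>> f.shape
(2, 19, 7)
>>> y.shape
(2,)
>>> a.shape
(7, 2, 19)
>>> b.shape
(2, 3, 7)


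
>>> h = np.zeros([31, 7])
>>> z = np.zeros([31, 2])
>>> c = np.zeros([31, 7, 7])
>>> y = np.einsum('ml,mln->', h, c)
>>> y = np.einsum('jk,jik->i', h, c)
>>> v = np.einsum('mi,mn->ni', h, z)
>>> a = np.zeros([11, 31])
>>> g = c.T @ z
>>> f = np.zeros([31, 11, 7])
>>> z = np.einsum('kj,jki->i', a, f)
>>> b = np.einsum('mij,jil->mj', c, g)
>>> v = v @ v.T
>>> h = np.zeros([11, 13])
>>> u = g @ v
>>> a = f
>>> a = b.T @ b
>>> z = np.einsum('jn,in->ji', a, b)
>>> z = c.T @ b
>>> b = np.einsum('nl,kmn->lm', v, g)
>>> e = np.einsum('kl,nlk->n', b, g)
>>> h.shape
(11, 13)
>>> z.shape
(7, 7, 7)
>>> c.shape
(31, 7, 7)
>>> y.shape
(7,)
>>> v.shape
(2, 2)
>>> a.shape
(7, 7)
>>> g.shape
(7, 7, 2)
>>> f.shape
(31, 11, 7)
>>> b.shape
(2, 7)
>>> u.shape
(7, 7, 2)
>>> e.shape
(7,)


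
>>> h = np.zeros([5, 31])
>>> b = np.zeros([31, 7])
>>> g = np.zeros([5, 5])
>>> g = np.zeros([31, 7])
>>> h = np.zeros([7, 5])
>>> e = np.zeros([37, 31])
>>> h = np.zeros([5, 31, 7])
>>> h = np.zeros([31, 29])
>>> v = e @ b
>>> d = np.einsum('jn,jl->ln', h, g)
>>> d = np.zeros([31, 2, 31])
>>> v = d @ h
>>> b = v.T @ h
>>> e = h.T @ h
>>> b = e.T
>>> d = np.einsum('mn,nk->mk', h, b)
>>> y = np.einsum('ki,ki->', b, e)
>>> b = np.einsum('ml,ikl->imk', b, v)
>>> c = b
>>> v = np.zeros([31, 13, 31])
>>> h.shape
(31, 29)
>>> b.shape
(31, 29, 2)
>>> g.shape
(31, 7)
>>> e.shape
(29, 29)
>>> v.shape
(31, 13, 31)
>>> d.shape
(31, 29)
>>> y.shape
()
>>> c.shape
(31, 29, 2)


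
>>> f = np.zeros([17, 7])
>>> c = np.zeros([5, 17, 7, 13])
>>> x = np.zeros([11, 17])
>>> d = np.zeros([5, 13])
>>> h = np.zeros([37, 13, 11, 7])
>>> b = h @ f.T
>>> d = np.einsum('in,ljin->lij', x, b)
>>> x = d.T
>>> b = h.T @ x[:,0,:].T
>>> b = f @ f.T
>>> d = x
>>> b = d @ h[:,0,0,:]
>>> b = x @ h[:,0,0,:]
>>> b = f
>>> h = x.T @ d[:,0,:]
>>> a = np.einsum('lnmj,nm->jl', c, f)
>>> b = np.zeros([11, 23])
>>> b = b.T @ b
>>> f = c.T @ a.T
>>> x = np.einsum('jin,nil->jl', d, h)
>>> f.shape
(13, 7, 17, 13)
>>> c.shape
(5, 17, 7, 13)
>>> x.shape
(13, 37)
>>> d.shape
(13, 11, 37)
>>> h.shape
(37, 11, 37)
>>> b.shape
(23, 23)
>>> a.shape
(13, 5)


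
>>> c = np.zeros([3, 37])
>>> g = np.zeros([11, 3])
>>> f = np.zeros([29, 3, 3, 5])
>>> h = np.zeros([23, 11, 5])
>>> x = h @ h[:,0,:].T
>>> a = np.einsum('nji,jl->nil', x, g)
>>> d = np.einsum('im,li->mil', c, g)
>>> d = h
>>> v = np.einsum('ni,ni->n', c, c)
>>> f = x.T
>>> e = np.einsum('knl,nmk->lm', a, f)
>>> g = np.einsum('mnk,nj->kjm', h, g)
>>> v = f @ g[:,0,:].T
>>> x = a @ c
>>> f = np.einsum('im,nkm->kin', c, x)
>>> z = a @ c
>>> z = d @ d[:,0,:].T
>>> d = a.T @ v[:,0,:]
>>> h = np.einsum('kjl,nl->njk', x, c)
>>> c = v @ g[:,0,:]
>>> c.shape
(23, 11, 23)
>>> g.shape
(5, 3, 23)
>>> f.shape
(23, 3, 23)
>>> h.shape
(3, 23, 23)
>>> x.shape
(23, 23, 37)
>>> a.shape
(23, 23, 3)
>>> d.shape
(3, 23, 5)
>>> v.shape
(23, 11, 5)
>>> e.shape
(3, 11)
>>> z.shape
(23, 11, 23)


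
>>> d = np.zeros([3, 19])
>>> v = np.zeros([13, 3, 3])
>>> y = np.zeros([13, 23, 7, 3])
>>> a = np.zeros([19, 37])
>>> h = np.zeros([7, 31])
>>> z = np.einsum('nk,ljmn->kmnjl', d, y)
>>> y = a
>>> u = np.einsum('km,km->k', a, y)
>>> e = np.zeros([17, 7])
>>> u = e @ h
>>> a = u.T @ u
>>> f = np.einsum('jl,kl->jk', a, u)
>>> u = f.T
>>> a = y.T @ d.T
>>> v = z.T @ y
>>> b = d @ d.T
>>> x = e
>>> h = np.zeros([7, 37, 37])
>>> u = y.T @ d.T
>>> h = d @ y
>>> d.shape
(3, 19)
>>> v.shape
(13, 23, 3, 7, 37)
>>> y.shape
(19, 37)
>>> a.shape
(37, 3)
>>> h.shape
(3, 37)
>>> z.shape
(19, 7, 3, 23, 13)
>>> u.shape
(37, 3)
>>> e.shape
(17, 7)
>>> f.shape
(31, 17)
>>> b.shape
(3, 3)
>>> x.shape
(17, 7)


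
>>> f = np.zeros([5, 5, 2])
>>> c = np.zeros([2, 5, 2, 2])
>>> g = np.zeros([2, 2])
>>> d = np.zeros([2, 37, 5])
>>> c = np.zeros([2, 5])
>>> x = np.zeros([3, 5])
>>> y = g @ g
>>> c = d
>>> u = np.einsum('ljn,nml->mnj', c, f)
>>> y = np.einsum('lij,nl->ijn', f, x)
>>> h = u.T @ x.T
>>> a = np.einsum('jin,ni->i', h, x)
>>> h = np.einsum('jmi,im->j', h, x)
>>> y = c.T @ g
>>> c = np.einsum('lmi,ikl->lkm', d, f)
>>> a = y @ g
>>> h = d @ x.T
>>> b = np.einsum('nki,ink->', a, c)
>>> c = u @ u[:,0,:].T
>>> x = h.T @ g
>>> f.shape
(5, 5, 2)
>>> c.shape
(5, 5, 5)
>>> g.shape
(2, 2)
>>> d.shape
(2, 37, 5)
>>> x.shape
(3, 37, 2)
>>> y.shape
(5, 37, 2)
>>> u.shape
(5, 5, 37)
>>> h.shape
(2, 37, 3)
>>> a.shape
(5, 37, 2)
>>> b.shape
()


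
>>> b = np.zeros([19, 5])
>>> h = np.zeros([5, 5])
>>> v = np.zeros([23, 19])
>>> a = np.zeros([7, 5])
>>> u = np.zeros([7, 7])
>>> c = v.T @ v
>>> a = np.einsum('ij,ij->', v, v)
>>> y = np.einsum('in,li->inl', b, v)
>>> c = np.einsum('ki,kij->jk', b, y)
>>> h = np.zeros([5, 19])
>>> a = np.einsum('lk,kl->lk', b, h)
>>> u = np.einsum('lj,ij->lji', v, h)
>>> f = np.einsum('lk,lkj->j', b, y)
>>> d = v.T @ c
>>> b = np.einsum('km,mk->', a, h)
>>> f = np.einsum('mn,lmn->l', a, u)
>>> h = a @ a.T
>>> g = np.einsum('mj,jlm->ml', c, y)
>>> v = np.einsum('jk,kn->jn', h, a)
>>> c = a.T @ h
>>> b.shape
()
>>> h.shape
(19, 19)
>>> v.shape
(19, 5)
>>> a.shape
(19, 5)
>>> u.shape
(23, 19, 5)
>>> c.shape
(5, 19)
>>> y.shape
(19, 5, 23)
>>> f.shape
(23,)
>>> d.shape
(19, 19)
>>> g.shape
(23, 5)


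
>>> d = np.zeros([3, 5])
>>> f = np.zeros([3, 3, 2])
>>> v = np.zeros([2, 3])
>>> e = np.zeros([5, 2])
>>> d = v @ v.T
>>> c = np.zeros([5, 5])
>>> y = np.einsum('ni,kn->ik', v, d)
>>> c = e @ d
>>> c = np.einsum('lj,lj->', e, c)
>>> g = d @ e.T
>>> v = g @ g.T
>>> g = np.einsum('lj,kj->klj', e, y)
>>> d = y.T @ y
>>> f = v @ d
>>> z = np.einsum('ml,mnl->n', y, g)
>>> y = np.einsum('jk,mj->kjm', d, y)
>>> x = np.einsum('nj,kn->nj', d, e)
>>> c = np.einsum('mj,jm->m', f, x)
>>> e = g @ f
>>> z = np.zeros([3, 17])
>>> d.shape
(2, 2)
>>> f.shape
(2, 2)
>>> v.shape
(2, 2)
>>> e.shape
(3, 5, 2)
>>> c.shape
(2,)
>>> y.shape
(2, 2, 3)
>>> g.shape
(3, 5, 2)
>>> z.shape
(3, 17)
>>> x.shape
(2, 2)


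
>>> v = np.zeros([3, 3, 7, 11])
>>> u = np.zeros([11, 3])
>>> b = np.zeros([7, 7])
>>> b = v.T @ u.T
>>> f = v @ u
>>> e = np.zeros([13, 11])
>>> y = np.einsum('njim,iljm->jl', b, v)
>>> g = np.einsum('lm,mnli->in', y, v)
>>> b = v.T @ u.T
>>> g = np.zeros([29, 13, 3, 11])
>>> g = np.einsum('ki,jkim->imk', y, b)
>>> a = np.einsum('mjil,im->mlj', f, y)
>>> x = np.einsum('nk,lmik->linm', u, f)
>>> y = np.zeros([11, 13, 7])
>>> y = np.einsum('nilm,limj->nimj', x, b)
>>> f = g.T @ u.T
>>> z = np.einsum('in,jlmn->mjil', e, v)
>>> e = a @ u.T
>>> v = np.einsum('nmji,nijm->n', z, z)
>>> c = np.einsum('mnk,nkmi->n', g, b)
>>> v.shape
(7,)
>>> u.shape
(11, 3)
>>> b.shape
(11, 7, 3, 11)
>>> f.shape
(7, 11, 11)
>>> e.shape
(3, 3, 11)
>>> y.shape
(3, 7, 3, 11)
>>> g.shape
(3, 11, 7)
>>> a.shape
(3, 3, 3)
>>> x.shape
(3, 7, 11, 3)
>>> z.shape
(7, 3, 13, 3)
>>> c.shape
(11,)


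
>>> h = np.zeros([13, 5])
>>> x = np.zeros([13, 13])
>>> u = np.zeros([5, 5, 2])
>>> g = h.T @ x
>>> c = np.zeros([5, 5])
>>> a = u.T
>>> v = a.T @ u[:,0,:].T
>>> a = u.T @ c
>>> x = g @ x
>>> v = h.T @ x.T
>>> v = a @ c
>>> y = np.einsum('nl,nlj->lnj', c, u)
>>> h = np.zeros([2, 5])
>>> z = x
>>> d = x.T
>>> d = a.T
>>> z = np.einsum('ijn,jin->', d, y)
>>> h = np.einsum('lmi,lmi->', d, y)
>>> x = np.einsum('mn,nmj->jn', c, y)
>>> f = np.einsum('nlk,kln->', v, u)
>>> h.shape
()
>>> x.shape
(2, 5)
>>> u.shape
(5, 5, 2)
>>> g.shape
(5, 13)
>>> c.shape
(5, 5)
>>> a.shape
(2, 5, 5)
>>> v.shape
(2, 5, 5)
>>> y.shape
(5, 5, 2)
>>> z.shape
()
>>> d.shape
(5, 5, 2)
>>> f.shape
()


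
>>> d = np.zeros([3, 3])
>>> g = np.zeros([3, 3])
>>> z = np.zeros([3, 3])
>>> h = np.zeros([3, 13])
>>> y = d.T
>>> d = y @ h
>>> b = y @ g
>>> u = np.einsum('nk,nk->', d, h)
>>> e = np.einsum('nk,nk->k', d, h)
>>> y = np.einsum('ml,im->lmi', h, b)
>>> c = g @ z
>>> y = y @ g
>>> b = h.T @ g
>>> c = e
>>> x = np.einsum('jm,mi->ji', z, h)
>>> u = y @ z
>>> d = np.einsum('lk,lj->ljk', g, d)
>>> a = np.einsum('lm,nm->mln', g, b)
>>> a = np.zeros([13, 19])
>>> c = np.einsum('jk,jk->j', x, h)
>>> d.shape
(3, 13, 3)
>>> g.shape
(3, 3)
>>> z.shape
(3, 3)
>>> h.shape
(3, 13)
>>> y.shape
(13, 3, 3)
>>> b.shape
(13, 3)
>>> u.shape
(13, 3, 3)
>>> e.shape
(13,)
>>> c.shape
(3,)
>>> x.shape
(3, 13)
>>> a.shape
(13, 19)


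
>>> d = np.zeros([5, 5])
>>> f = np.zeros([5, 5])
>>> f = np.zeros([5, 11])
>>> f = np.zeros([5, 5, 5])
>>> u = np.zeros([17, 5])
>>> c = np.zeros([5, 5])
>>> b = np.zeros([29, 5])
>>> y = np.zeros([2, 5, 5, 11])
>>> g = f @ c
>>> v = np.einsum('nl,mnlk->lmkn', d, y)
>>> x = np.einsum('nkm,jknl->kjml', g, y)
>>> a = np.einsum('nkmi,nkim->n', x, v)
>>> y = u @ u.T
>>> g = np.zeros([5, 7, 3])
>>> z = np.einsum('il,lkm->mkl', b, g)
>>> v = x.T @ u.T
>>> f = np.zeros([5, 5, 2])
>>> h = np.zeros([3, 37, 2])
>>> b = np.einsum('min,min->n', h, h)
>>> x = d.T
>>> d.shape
(5, 5)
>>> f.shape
(5, 5, 2)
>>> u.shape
(17, 5)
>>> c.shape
(5, 5)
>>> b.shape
(2,)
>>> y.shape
(17, 17)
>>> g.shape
(5, 7, 3)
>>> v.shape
(11, 5, 2, 17)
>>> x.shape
(5, 5)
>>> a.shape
(5,)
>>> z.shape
(3, 7, 5)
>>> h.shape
(3, 37, 2)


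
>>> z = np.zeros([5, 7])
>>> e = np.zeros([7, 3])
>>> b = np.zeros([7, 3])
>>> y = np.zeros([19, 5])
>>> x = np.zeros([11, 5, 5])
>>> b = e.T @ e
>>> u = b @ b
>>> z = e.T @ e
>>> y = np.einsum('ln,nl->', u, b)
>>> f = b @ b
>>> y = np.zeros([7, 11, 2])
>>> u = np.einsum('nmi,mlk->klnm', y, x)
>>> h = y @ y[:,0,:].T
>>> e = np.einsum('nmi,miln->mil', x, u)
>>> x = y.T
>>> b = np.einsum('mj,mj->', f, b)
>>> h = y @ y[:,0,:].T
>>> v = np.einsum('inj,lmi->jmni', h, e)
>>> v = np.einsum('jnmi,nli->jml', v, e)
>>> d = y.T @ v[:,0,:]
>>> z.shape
(3, 3)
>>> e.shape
(5, 5, 7)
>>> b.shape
()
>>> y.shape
(7, 11, 2)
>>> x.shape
(2, 11, 7)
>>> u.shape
(5, 5, 7, 11)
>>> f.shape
(3, 3)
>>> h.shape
(7, 11, 7)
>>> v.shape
(7, 11, 5)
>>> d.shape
(2, 11, 5)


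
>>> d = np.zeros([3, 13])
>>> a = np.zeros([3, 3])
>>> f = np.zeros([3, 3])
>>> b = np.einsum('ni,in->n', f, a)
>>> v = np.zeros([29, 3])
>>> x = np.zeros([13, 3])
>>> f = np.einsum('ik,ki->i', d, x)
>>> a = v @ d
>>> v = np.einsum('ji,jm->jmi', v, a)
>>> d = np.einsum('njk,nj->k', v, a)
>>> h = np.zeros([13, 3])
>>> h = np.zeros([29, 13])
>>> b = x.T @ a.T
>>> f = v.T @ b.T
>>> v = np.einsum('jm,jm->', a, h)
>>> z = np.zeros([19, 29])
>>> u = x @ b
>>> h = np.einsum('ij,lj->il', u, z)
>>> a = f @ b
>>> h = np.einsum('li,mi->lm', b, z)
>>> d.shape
(3,)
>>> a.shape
(3, 13, 29)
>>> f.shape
(3, 13, 3)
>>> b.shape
(3, 29)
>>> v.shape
()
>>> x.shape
(13, 3)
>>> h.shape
(3, 19)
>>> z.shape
(19, 29)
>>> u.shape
(13, 29)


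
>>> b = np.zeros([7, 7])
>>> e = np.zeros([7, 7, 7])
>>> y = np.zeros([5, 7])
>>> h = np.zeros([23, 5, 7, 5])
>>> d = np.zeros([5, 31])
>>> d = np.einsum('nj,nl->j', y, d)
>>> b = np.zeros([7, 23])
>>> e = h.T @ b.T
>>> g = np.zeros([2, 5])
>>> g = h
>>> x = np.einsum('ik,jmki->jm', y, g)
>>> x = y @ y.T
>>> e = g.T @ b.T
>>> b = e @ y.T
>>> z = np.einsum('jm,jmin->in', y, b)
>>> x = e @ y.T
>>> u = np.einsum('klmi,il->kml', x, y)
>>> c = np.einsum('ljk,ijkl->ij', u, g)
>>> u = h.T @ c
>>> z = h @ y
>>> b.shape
(5, 7, 5, 5)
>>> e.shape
(5, 7, 5, 7)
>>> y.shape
(5, 7)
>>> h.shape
(23, 5, 7, 5)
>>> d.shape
(7,)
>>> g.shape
(23, 5, 7, 5)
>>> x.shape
(5, 7, 5, 5)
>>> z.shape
(23, 5, 7, 7)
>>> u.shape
(5, 7, 5, 5)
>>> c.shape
(23, 5)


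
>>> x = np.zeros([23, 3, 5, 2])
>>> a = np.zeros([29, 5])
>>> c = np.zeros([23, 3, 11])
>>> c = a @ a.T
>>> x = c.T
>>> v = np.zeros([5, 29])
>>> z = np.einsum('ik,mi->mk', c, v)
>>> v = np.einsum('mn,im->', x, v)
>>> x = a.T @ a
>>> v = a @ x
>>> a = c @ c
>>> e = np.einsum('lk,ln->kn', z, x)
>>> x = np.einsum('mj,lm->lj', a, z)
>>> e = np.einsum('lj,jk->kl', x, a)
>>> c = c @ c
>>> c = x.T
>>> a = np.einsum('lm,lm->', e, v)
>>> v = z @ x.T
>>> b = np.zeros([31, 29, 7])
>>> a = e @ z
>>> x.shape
(5, 29)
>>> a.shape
(29, 29)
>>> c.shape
(29, 5)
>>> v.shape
(5, 5)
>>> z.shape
(5, 29)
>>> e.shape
(29, 5)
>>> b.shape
(31, 29, 7)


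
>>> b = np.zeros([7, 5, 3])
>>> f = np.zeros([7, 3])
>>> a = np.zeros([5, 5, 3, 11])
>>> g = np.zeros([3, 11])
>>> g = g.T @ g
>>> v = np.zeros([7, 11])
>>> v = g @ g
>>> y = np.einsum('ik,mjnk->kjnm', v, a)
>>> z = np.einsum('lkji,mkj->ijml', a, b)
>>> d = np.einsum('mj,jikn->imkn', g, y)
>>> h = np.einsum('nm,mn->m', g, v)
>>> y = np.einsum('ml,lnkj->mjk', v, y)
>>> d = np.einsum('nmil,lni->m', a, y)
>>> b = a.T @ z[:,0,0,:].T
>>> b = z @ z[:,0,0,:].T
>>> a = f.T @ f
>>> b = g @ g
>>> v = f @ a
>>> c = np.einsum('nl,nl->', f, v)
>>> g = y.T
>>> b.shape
(11, 11)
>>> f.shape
(7, 3)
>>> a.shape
(3, 3)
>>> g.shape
(3, 5, 11)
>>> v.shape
(7, 3)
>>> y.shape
(11, 5, 3)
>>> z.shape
(11, 3, 7, 5)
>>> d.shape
(5,)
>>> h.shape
(11,)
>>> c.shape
()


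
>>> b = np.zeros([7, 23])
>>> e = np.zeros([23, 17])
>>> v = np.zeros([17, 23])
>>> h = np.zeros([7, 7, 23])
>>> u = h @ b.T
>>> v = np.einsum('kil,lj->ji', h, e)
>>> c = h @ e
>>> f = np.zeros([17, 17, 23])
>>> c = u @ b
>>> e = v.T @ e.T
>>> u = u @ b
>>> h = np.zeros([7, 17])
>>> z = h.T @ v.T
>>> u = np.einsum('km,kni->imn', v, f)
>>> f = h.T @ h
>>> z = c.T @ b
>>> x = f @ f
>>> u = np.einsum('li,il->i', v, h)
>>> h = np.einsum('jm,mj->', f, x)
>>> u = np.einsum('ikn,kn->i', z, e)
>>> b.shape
(7, 23)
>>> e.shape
(7, 23)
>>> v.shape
(17, 7)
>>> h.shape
()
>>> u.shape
(23,)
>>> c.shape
(7, 7, 23)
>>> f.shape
(17, 17)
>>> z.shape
(23, 7, 23)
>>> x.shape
(17, 17)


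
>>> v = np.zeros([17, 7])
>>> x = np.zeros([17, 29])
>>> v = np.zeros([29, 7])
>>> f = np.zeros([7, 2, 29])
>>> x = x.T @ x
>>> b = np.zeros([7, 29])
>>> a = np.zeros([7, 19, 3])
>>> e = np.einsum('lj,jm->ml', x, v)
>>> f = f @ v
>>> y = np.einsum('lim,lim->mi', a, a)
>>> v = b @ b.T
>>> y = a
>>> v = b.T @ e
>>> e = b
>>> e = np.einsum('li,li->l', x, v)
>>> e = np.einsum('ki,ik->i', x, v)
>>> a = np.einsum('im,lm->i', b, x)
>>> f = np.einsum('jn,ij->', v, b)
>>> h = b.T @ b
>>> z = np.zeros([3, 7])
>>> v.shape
(29, 29)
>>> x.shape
(29, 29)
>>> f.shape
()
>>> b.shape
(7, 29)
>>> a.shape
(7,)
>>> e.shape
(29,)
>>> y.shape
(7, 19, 3)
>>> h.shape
(29, 29)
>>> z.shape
(3, 7)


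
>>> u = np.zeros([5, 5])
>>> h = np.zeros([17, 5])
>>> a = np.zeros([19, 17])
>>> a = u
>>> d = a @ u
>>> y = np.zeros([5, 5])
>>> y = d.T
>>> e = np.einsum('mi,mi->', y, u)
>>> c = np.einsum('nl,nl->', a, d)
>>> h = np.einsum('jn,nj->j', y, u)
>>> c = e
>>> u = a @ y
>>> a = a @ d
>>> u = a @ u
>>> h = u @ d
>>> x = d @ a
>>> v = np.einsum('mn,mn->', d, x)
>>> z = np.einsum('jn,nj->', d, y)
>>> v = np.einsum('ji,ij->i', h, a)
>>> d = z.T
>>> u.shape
(5, 5)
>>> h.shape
(5, 5)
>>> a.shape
(5, 5)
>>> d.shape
()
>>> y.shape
(5, 5)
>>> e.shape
()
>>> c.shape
()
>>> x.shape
(5, 5)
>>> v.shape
(5,)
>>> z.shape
()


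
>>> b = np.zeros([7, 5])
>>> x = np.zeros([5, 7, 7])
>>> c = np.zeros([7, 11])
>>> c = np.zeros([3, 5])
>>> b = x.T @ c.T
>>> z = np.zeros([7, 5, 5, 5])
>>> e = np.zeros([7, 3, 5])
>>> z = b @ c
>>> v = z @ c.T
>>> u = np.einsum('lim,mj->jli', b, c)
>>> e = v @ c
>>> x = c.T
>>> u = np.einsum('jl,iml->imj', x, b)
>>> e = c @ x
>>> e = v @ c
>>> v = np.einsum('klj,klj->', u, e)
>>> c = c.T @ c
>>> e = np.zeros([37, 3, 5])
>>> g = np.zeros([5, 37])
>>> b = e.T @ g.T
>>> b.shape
(5, 3, 5)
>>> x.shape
(5, 3)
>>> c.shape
(5, 5)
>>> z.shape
(7, 7, 5)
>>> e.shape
(37, 3, 5)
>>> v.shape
()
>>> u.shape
(7, 7, 5)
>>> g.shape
(5, 37)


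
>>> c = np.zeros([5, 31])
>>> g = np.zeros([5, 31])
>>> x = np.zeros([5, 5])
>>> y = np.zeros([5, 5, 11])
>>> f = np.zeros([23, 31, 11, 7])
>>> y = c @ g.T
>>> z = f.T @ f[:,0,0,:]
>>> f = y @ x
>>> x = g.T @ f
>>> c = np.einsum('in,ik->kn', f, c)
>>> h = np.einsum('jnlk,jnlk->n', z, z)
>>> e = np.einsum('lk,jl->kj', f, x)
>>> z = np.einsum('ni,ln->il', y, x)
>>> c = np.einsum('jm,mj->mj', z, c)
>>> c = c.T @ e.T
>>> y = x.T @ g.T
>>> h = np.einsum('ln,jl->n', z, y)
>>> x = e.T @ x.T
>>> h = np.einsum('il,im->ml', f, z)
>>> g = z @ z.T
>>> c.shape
(5, 5)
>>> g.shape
(5, 5)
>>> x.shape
(31, 31)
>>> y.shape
(5, 5)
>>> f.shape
(5, 5)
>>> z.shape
(5, 31)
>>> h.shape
(31, 5)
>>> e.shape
(5, 31)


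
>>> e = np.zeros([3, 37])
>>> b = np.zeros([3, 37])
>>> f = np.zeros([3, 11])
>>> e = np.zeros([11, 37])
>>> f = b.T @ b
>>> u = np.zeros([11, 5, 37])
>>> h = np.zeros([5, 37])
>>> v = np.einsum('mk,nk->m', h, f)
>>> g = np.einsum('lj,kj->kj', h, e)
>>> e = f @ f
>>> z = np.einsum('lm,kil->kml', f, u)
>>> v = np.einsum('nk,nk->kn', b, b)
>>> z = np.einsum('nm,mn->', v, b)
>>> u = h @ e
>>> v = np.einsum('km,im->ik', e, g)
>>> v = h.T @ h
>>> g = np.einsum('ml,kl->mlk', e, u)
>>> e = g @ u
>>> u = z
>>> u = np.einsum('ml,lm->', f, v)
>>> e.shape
(37, 37, 37)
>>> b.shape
(3, 37)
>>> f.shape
(37, 37)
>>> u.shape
()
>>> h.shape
(5, 37)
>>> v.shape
(37, 37)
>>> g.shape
(37, 37, 5)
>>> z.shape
()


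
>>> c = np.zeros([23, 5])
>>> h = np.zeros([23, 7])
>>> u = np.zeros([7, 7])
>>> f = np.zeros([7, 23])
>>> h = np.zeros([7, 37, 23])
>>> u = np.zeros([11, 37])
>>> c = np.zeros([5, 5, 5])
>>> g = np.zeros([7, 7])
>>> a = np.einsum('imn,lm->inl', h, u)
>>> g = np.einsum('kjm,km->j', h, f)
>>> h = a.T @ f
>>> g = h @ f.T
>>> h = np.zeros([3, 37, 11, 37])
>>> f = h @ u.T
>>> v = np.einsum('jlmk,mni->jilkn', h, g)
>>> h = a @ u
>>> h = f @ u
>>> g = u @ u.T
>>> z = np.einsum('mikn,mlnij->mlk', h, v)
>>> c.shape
(5, 5, 5)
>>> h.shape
(3, 37, 11, 37)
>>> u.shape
(11, 37)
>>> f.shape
(3, 37, 11, 11)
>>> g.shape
(11, 11)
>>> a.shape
(7, 23, 11)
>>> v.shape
(3, 7, 37, 37, 23)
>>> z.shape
(3, 7, 11)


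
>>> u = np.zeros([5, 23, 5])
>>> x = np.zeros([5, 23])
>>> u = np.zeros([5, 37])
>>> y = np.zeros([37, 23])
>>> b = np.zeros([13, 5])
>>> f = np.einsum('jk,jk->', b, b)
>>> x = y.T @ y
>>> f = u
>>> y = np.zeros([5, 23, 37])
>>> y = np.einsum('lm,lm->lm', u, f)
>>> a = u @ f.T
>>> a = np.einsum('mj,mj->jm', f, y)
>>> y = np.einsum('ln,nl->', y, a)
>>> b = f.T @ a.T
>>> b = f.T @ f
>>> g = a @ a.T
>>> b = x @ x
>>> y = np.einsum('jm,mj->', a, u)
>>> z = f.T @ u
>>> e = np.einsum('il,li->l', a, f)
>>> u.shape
(5, 37)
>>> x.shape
(23, 23)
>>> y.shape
()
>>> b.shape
(23, 23)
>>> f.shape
(5, 37)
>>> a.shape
(37, 5)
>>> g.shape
(37, 37)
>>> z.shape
(37, 37)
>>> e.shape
(5,)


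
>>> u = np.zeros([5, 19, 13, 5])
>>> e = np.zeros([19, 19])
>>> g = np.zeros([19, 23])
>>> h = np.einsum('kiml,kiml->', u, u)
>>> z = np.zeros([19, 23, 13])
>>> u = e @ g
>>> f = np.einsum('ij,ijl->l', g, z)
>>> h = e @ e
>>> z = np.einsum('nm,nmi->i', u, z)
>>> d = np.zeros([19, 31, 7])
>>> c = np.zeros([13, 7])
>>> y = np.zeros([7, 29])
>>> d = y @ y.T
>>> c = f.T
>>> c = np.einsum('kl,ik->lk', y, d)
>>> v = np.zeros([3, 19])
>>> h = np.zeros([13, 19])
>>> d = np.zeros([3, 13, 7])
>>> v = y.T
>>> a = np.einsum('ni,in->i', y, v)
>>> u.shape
(19, 23)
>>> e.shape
(19, 19)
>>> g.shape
(19, 23)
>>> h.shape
(13, 19)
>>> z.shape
(13,)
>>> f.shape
(13,)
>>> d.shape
(3, 13, 7)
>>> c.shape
(29, 7)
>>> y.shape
(7, 29)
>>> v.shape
(29, 7)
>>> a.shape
(29,)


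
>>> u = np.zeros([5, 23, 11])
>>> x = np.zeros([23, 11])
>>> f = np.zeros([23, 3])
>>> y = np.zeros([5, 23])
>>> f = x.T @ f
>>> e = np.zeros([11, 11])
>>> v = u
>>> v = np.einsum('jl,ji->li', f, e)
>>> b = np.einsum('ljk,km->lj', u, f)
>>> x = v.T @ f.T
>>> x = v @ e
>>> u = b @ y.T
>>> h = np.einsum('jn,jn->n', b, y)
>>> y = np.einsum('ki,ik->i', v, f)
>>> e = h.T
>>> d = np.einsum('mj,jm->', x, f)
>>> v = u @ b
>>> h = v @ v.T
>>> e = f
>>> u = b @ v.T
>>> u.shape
(5, 5)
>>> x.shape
(3, 11)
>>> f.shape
(11, 3)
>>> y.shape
(11,)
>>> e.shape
(11, 3)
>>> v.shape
(5, 23)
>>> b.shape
(5, 23)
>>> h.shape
(5, 5)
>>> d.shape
()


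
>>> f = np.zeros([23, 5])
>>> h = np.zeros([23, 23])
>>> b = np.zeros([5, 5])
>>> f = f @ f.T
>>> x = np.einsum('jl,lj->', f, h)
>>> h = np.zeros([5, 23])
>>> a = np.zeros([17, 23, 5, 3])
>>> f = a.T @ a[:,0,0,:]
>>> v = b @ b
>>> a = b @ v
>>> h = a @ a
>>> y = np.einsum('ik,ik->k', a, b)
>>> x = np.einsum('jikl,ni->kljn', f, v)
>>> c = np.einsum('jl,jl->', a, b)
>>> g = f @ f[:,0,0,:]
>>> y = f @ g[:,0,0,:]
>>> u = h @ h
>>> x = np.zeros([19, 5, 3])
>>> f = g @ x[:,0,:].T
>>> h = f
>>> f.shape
(3, 5, 23, 19)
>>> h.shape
(3, 5, 23, 19)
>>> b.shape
(5, 5)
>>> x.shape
(19, 5, 3)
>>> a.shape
(5, 5)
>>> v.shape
(5, 5)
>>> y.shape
(3, 5, 23, 3)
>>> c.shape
()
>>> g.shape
(3, 5, 23, 3)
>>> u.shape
(5, 5)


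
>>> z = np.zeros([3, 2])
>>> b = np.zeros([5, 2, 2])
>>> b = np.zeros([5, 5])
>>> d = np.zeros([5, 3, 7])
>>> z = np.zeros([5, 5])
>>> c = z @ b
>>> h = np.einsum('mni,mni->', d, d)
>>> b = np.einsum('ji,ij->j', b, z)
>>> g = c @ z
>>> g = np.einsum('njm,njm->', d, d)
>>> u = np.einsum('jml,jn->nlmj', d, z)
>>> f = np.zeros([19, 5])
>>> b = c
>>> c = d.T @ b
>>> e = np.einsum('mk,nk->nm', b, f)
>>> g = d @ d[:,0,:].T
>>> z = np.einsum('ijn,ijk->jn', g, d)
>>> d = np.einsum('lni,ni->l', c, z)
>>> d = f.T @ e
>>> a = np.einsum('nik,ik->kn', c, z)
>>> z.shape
(3, 5)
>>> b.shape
(5, 5)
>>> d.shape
(5, 5)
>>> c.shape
(7, 3, 5)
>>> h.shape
()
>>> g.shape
(5, 3, 5)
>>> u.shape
(5, 7, 3, 5)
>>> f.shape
(19, 5)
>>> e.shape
(19, 5)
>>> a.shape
(5, 7)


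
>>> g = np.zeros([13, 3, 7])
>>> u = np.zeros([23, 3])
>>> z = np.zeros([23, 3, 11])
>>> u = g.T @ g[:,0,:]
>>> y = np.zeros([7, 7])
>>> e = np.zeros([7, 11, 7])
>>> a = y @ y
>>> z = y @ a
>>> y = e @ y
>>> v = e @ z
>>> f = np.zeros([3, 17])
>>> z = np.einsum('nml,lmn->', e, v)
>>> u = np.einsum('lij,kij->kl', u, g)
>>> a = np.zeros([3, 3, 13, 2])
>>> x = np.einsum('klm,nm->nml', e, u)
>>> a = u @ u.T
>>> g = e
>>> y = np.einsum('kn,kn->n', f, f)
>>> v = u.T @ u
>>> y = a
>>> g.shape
(7, 11, 7)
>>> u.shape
(13, 7)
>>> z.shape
()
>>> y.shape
(13, 13)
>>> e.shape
(7, 11, 7)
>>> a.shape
(13, 13)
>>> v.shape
(7, 7)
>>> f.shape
(3, 17)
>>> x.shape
(13, 7, 11)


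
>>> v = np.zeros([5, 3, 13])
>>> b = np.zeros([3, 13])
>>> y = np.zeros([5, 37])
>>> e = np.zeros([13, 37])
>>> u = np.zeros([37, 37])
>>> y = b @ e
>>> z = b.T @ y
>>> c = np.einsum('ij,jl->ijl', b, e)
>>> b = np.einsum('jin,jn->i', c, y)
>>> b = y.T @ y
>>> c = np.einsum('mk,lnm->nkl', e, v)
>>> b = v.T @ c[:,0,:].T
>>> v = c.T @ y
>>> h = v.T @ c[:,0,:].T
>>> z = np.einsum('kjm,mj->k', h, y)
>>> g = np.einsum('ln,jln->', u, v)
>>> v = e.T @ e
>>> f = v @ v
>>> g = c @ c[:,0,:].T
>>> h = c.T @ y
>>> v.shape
(37, 37)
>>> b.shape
(13, 3, 3)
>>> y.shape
(3, 37)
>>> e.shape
(13, 37)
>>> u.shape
(37, 37)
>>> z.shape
(37,)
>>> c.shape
(3, 37, 5)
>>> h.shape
(5, 37, 37)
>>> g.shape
(3, 37, 3)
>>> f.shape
(37, 37)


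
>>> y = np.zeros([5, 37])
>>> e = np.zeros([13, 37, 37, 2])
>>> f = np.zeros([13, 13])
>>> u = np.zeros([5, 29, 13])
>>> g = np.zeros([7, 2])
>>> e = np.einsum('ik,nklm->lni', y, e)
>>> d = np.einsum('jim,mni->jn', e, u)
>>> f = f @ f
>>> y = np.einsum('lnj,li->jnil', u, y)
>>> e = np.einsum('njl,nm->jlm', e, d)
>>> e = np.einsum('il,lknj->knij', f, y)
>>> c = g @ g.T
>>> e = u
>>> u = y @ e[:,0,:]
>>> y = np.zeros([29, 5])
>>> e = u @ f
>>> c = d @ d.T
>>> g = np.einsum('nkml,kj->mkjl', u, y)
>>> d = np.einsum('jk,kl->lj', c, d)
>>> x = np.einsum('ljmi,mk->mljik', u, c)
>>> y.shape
(29, 5)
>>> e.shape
(13, 29, 37, 13)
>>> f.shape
(13, 13)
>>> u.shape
(13, 29, 37, 13)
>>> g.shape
(37, 29, 5, 13)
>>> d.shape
(29, 37)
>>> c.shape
(37, 37)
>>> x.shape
(37, 13, 29, 13, 37)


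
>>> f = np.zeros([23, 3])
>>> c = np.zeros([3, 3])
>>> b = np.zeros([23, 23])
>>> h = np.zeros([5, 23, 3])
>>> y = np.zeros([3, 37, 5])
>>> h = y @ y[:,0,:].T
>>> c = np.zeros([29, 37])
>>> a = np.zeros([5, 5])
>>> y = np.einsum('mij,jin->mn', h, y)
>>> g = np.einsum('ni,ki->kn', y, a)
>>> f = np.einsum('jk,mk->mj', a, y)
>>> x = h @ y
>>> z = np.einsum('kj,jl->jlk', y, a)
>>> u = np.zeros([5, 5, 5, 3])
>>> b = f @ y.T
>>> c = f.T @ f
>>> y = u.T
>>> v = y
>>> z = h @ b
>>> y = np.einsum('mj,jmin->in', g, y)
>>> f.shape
(3, 5)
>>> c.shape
(5, 5)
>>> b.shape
(3, 3)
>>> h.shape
(3, 37, 3)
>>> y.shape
(5, 5)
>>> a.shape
(5, 5)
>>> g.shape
(5, 3)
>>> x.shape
(3, 37, 5)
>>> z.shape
(3, 37, 3)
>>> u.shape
(5, 5, 5, 3)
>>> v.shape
(3, 5, 5, 5)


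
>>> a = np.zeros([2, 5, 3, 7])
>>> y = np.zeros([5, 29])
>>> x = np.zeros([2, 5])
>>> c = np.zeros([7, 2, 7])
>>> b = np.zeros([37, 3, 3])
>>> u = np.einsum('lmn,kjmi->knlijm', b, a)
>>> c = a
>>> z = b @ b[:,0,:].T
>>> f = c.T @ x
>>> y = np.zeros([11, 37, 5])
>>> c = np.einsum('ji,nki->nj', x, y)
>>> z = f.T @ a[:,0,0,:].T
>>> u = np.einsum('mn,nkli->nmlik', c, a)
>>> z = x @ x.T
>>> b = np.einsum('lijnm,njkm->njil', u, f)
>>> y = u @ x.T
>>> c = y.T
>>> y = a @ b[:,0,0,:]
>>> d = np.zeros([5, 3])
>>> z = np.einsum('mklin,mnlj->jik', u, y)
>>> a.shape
(2, 5, 3, 7)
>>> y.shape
(2, 5, 3, 2)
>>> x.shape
(2, 5)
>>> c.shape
(2, 7, 3, 11, 2)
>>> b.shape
(7, 3, 11, 2)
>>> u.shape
(2, 11, 3, 7, 5)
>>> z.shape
(2, 7, 11)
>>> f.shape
(7, 3, 5, 5)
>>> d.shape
(5, 3)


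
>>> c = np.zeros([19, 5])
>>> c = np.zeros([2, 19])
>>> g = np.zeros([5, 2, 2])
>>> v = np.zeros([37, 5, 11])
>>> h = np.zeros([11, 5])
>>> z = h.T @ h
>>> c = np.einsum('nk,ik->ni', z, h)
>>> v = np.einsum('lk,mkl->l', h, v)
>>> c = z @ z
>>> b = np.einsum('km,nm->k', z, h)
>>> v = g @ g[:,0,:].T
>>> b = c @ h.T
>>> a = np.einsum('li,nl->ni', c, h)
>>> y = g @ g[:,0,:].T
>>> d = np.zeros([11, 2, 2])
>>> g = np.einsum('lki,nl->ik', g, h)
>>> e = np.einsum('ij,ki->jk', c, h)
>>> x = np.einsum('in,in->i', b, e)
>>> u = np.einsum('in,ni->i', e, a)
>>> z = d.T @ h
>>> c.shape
(5, 5)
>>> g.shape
(2, 2)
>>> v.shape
(5, 2, 5)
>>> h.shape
(11, 5)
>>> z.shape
(2, 2, 5)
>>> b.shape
(5, 11)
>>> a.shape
(11, 5)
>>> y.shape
(5, 2, 5)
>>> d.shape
(11, 2, 2)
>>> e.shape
(5, 11)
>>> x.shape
(5,)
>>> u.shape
(5,)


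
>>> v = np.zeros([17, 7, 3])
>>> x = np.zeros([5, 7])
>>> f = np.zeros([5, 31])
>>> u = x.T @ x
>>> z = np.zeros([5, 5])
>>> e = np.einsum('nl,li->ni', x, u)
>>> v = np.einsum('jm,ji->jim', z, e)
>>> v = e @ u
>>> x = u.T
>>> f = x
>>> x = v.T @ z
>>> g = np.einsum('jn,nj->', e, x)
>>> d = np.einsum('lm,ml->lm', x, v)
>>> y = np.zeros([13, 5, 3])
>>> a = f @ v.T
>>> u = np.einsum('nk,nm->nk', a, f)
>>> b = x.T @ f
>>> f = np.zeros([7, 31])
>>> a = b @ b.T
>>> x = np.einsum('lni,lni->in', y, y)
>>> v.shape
(5, 7)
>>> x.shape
(3, 5)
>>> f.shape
(7, 31)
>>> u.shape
(7, 5)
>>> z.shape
(5, 5)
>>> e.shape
(5, 7)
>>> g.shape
()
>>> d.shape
(7, 5)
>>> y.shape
(13, 5, 3)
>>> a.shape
(5, 5)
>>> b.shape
(5, 7)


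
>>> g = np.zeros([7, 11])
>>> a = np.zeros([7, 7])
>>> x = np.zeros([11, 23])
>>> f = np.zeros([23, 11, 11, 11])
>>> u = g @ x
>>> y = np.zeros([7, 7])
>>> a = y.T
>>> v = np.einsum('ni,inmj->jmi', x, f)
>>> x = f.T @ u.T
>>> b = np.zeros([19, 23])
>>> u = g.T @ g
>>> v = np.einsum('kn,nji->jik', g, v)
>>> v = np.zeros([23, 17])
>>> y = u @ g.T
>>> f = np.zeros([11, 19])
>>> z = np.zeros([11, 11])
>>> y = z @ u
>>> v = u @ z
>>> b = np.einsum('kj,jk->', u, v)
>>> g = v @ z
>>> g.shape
(11, 11)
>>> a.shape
(7, 7)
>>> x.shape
(11, 11, 11, 7)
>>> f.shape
(11, 19)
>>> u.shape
(11, 11)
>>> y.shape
(11, 11)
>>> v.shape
(11, 11)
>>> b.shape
()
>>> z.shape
(11, 11)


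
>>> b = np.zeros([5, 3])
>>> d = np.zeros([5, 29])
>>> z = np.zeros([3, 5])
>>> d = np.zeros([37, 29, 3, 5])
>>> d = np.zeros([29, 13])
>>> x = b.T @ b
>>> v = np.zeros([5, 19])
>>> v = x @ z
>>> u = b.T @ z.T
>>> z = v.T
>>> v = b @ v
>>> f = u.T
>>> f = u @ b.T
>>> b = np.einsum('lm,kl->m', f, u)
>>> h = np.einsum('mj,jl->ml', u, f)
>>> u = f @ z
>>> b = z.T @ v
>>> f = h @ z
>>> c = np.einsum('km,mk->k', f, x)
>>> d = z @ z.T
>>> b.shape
(3, 5)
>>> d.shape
(5, 5)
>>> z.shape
(5, 3)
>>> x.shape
(3, 3)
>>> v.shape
(5, 5)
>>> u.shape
(3, 3)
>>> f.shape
(3, 3)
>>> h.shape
(3, 5)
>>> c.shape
(3,)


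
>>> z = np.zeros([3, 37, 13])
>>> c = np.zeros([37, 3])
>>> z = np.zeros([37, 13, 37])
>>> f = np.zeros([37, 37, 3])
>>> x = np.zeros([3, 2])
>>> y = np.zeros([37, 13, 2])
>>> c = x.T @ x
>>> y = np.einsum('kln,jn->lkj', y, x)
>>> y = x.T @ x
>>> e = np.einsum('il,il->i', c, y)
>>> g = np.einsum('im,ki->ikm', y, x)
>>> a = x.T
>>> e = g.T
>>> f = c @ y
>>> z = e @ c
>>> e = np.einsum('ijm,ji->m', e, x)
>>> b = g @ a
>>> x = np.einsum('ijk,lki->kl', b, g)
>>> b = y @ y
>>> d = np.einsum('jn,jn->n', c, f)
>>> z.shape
(2, 3, 2)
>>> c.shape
(2, 2)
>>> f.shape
(2, 2)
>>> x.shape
(3, 2)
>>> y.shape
(2, 2)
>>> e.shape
(2,)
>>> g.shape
(2, 3, 2)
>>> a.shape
(2, 3)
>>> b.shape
(2, 2)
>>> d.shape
(2,)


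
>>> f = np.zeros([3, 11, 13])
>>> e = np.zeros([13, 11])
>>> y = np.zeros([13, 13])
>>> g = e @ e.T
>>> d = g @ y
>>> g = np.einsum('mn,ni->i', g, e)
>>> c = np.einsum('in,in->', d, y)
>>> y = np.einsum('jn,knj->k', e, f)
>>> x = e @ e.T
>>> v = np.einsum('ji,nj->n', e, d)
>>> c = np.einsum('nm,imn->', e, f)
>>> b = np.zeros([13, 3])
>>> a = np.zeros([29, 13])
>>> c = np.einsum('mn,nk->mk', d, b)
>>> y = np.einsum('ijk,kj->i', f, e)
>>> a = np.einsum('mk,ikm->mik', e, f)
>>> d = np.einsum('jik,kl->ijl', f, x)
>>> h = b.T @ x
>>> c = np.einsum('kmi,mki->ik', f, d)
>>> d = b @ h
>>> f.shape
(3, 11, 13)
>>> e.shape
(13, 11)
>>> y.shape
(3,)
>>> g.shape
(11,)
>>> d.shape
(13, 13)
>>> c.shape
(13, 3)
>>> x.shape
(13, 13)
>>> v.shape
(13,)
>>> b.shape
(13, 3)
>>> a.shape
(13, 3, 11)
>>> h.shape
(3, 13)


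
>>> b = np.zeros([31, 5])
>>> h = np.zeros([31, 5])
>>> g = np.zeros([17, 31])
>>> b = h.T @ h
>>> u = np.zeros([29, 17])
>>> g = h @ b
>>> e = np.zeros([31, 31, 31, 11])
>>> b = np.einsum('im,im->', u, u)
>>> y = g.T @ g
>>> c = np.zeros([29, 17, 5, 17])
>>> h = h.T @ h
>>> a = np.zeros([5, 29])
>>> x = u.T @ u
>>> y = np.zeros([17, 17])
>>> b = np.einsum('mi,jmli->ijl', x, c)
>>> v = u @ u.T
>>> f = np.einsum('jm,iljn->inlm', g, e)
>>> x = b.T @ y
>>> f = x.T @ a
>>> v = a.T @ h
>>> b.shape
(17, 29, 5)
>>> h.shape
(5, 5)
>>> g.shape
(31, 5)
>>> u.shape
(29, 17)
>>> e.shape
(31, 31, 31, 11)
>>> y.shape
(17, 17)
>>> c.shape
(29, 17, 5, 17)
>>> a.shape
(5, 29)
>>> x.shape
(5, 29, 17)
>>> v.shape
(29, 5)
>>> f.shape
(17, 29, 29)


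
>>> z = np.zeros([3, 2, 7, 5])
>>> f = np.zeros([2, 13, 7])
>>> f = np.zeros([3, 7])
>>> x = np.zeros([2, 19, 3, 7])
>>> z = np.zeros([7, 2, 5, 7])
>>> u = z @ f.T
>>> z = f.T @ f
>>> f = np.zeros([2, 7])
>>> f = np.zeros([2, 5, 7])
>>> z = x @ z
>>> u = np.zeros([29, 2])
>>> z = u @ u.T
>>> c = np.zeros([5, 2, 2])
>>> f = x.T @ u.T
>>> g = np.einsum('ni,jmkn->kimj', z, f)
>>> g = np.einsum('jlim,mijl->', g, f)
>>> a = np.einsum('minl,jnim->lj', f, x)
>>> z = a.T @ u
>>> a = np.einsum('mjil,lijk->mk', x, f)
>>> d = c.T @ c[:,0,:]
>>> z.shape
(2, 2)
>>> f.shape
(7, 3, 19, 29)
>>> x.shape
(2, 19, 3, 7)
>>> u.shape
(29, 2)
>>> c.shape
(5, 2, 2)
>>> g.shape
()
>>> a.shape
(2, 29)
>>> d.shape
(2, 2, 2)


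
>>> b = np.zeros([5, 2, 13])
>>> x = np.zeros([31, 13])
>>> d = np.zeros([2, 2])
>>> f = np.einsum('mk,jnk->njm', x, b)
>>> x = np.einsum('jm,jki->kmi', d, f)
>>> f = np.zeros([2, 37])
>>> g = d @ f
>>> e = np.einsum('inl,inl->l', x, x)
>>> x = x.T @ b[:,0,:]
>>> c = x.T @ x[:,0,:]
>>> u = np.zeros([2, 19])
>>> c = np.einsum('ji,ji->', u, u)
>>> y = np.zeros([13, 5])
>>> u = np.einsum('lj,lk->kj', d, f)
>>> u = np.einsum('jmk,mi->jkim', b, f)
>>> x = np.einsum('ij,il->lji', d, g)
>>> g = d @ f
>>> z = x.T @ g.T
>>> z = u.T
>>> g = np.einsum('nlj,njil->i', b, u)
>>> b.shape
(5, 2, 13)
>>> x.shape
(37, 2, 2)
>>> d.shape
(2, 2)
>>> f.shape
(2, 37)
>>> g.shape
(37,)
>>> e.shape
(31,)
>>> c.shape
()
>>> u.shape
(5, 13, 37, 2)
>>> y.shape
(13, 5)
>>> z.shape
(2, 37, 13, 5)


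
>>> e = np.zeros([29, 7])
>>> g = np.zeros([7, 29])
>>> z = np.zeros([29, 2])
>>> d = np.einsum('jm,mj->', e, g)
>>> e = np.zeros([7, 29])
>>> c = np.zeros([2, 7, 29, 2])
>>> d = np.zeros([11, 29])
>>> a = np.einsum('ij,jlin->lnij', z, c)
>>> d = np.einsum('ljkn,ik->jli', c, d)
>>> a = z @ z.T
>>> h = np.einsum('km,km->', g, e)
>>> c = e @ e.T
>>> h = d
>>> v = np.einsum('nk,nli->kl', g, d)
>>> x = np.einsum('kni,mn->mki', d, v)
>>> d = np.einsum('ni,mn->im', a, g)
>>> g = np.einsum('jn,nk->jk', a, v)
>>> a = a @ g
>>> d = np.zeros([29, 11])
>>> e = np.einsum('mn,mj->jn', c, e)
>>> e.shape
(29, 7)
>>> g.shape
(29, 2)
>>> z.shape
(29, 2)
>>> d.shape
(29, 11)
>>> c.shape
(7, 7)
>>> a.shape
(29, 2)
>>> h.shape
(7, 2, 11)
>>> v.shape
(29, 2)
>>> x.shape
(29, 7, 11)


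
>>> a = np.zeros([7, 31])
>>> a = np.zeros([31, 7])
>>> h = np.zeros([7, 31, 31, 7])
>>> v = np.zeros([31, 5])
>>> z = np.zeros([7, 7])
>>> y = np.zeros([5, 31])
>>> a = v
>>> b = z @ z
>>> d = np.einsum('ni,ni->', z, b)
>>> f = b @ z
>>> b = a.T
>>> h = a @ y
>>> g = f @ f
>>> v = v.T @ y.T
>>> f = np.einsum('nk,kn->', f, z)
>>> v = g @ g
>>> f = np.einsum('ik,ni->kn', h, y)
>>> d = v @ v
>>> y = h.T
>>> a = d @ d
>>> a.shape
(7, 7)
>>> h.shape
(31, 31)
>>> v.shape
(7, 7)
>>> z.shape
(7, 7)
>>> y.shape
(31, 31)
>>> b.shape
(5, 31)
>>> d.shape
(7, 7)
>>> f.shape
(31, 5)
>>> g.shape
(7, 7)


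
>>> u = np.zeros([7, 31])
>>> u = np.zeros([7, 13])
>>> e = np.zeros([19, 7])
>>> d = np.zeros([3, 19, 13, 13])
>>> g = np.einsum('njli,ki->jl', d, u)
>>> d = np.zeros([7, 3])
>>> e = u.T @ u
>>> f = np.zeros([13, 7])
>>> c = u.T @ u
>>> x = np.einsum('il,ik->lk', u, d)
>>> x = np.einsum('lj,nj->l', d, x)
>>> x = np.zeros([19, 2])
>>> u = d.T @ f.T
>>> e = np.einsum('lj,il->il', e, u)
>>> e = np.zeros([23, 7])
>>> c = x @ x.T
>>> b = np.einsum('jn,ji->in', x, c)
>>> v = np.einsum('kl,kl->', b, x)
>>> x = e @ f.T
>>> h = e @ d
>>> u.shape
(3, 13)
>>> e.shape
(23, 7)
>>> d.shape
(7, 3)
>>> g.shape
(19, 13)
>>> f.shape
(13, 7)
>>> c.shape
(19, 19)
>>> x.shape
(23, 13)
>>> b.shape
(19, 2)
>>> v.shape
()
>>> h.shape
(23, 3)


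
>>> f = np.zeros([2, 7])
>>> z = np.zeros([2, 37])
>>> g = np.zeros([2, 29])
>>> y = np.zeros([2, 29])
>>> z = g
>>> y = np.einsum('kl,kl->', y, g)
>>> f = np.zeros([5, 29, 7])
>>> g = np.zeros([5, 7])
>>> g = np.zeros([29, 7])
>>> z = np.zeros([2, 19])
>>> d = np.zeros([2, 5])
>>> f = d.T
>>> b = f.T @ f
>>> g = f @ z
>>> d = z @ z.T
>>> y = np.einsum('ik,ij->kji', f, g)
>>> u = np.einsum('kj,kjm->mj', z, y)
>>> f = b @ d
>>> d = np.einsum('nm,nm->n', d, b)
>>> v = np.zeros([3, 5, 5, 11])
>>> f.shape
(2, 2)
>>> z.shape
(2, 19)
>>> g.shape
(5, 19)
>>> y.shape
(2, 19, 5)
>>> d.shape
(2,)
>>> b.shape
(2, 2)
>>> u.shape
(5, 19)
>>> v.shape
(3, 5, 5, 11)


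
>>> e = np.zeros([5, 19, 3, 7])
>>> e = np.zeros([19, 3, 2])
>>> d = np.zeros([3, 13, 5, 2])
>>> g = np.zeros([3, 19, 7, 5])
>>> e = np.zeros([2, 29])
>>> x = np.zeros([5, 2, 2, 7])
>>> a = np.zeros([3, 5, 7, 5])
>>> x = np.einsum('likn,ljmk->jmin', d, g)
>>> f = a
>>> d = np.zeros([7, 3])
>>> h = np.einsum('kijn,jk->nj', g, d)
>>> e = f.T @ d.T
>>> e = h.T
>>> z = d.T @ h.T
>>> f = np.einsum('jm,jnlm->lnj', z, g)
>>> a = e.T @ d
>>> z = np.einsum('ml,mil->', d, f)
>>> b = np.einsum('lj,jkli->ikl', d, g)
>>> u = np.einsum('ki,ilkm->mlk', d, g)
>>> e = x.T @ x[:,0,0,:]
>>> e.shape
(2, 13, 7, 2)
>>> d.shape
(7, 3)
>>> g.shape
(3, 19, 7, 5)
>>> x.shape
(19, 7, 13, 2)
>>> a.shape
(5, 3)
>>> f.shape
(7, 19, 3)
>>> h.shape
(5, 7)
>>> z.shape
()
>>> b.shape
(5, 19, 7)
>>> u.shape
(5, 19, 7)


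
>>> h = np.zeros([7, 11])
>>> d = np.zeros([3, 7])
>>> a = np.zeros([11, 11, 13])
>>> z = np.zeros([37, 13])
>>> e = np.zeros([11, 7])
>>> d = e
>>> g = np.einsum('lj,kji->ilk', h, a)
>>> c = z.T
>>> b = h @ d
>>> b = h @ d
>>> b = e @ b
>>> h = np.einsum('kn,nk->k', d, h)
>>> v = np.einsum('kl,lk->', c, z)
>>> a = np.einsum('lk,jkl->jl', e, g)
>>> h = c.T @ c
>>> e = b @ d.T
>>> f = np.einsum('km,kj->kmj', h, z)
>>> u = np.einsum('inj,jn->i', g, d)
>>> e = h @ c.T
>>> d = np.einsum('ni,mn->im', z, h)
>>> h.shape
(37, 37)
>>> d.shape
(13, 37)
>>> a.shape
(13, 11)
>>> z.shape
(37, 13)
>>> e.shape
(37, 13)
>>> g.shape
(13, 7, 11)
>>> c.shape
(13, 37)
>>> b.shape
(11, 7)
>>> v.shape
()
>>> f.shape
(37, 37, 13)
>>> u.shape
(13,)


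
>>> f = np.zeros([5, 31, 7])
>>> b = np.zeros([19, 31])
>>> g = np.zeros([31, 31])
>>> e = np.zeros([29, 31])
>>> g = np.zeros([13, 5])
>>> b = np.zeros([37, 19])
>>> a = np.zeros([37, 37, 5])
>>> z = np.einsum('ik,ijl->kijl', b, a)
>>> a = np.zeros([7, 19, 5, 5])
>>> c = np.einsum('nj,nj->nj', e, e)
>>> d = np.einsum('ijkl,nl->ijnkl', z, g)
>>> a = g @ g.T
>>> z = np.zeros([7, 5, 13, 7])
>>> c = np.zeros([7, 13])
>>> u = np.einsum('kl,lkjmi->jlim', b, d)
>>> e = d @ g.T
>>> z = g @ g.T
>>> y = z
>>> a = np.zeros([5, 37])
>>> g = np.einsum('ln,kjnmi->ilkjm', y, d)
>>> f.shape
(5, 31, 7)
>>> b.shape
(37, 19)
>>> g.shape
(5, 13, 19, 37, 37)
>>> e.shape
(19, 37, 13, 37, 13)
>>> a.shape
(5, 37)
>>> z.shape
(13, 13)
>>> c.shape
(7, 13)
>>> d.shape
(19, 37, 13, 37, 5)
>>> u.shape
(13, 19, 5, 37)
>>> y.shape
(13, 13)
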